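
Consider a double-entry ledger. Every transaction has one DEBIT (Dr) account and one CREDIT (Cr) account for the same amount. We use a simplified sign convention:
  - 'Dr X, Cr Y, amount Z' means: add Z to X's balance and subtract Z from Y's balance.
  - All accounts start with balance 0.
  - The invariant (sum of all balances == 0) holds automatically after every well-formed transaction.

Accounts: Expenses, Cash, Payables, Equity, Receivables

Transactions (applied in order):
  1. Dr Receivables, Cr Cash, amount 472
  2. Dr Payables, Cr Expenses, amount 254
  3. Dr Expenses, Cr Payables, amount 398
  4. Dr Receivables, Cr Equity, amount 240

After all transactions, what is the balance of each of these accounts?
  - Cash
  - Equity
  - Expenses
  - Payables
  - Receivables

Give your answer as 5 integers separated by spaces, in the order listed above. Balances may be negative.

Answer: -472 -240 144 -144 712

Derivation:
After txn 1 (Dr Receivables, Cr Cash, amount 472): Cash=-472 Receivables=472
After txn 2 (Dr Payables, Cr Expenses, amount 254): Cash=-472 Expenses=-254 Payables=254 Receivables=472
After txn 3 (Dr Expenses, Cr Payables, amount 398): Cash=-472 Expenses=144 Payables=-144 Receivables=472
After txn 4 (Dr Receivables, Cr Equity, amount 240): Cash=-472 Equity=-240 Expenses=144 Payables=-144 Receivables=712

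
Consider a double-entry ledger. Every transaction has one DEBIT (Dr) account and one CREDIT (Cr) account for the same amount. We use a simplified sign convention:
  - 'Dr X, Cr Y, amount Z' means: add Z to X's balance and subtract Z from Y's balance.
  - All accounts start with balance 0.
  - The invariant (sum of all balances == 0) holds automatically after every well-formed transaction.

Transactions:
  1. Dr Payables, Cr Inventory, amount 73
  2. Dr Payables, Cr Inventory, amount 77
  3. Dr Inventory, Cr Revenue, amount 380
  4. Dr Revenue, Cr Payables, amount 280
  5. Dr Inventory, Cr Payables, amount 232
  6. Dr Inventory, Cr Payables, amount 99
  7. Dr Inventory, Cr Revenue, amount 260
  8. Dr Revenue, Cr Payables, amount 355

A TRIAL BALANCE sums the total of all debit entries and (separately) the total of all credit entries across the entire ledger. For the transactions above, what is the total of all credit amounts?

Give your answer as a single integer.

Txn 1: credit+=73
Txn 2: credit+=77
Txn 3: credit+=380
Txn 4: credit+=280
Txn 5: credit+=232
Txn 6: credit+=99
Txn 7: credit+=260
Txn 8: credit+=355
Total credits = 1756

Answer: 1756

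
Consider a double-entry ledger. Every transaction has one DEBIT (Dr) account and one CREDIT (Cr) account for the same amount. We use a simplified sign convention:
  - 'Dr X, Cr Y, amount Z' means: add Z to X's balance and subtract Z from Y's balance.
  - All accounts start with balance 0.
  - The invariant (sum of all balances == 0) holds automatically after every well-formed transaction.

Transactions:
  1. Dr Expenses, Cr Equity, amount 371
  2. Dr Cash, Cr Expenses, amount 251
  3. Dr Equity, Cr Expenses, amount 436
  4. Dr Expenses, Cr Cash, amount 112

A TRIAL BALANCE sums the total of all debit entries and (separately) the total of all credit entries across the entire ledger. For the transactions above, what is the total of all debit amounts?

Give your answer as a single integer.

Answer: 1170

Derivation:
Txn 1: debit+=371
Txn 2: debit+=251
Txn 3: debit+=436
Txn 4: debit+=112
Total debits = 1170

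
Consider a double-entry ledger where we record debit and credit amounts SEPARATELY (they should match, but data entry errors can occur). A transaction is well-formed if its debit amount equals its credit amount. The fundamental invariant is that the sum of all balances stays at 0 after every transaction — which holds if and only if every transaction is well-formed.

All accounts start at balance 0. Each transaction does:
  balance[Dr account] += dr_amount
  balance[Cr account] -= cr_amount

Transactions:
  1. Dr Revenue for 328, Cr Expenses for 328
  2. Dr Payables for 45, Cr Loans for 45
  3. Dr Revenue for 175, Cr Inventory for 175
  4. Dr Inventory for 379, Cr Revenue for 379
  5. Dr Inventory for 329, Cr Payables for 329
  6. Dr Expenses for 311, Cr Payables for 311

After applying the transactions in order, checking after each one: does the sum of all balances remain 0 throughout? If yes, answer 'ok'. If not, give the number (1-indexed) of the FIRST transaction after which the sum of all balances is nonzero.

Answer: ok

Derivation:
After txn 1: dr=328 cr=328 sum_balances=0
After txn 2: dr=45 cr=45 sum_balances=0
After txn 3: dr=175 cr=175 sum_balances=0
After txn 4: dr=379 cr=379 sum_balances=0
After txn 5: dr=329 cr=329 sum_balances=0
After txn 6: dr=311 cr=311 sum_balances=0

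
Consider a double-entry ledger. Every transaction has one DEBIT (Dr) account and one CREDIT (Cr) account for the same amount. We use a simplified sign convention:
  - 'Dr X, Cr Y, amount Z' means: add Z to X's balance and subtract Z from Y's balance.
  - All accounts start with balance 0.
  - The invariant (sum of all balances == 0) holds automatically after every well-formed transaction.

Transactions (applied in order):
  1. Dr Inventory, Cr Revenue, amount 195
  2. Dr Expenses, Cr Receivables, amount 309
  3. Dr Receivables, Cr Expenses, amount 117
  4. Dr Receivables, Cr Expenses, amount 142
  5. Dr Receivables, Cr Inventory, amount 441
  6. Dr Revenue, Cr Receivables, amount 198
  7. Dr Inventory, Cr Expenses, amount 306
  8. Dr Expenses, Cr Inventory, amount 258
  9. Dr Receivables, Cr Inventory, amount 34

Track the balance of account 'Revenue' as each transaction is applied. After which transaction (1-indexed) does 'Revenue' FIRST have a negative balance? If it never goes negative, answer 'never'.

After txn 1: Revenue=-195

Answer: 1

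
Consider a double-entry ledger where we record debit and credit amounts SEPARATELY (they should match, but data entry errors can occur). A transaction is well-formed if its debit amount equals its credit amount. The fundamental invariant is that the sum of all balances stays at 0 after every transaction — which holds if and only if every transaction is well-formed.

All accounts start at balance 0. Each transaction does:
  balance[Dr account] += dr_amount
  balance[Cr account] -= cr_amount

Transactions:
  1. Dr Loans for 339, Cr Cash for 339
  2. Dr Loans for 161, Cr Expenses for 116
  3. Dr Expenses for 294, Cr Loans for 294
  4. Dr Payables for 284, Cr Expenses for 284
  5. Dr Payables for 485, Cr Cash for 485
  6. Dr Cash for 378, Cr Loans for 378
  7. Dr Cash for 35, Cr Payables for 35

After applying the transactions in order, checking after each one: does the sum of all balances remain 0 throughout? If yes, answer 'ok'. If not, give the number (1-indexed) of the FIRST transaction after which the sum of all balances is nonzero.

Answer: 2

Derivation:
After txn 1: dr=339 cr=339 sum_balances=0
After txn 2: dr=161 cr=116 sum_balances=45
After txn 3: dr=294 cr=294 sum_balances=45
After txn 4: dr=284 cr=284 sum_balances=45
After txn 5: dr=485 cr=485 sum_balances=45
After txn 6: dr=378 cr=378 sum_balances=45
After txn 7: dr=35 cr=35 sum_balances=45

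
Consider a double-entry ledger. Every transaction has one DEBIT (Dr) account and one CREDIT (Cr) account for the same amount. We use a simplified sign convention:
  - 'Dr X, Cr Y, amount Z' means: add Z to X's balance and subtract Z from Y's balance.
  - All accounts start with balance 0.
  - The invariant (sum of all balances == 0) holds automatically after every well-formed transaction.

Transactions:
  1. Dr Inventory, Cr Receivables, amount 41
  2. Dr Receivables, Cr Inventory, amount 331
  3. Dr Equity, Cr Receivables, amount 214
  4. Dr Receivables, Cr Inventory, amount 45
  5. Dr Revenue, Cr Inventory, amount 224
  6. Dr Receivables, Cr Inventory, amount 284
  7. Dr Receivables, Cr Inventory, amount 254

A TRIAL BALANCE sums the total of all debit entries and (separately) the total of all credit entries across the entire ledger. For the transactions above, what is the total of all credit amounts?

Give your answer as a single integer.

Answer: 1393

Derivation:
Txn 1: credit+=41
Txn 2: credit+=331
Txn 3: credit+=214
Txn 4: credit+=45
Txn 5: credit+=224
Txn 6: credit+=284
Txn 7: credit+=254
Total credits = 1393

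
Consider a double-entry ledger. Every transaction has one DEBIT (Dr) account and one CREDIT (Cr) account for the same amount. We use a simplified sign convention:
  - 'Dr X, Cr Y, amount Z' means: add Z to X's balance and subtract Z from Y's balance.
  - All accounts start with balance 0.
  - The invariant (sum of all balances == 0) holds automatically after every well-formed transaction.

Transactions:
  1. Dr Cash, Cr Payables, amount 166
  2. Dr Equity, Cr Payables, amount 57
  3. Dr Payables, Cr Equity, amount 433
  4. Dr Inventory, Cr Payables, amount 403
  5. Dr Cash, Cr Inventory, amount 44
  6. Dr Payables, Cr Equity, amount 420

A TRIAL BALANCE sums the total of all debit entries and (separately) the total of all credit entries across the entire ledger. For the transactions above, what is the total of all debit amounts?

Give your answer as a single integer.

Answer: 1523

Derivation:
Txn 1: debit+=166
Txn 2: debit+=57
Txn 3: debit+=433
Txn 4: debit+=403
Txn 5: debit+=44
Txn 6: debit+=420
Total debits = 1523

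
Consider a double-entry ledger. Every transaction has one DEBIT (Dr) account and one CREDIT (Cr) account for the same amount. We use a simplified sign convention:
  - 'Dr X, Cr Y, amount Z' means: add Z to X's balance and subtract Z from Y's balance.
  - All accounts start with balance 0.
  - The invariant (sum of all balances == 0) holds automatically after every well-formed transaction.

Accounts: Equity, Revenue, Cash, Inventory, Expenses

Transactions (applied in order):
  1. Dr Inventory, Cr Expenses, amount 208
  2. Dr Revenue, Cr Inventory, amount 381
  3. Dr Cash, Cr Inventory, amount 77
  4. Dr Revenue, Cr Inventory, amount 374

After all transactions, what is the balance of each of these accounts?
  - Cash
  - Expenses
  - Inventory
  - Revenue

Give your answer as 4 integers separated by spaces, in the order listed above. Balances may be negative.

Answer: 77 -208 -624 755

Derivation:
After txn 1 (Dr Inventory, Cr Expenses, amount 208): Expenses=-208 Inventory=208
After txn 2 (Dr Revenue, Cr Inventory, amount 381): Expenses=-208 Inventory=-173 Revenue=381
After txn 3 (Dr Cash, Cr Inventory, amount 77): Cash=77 Expenses=-208 Inventory=-250 Revenue=381
After txn 4 (Dr Revenue, Cr Inventory, amount 374): Cash=77 Expenses=-208 Inventory=-624 Revenue=755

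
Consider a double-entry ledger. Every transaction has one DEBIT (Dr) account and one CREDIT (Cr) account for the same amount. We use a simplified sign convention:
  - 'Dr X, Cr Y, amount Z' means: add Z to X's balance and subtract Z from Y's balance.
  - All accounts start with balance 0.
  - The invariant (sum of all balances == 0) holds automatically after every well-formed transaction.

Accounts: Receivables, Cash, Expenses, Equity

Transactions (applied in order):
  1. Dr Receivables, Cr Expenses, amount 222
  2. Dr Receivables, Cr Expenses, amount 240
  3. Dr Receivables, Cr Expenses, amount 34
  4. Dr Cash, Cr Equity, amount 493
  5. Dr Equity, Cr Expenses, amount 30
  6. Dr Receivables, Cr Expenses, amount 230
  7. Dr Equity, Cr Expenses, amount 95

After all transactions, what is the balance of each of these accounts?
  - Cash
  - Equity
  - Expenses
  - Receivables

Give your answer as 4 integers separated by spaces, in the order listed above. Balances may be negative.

Answer: 493 -368 -851 726

Derivation:
After txn 1 (Dr Receivables, Cr Expenses, amount 222): Expenses=-222 Receivables=222
After txn 2 (Dr Receivables, Cr Expenses, amount 240): Expenses=-462 Receivables=462
After txn 3 (Dr Receivables, Cr Expenses, amount 34): Expenses=-496 Receivables=496
After txn 4 (Dr Cash, Cr Equity, amount 493): Cash=493 Equity=-493 Expenses=-496 Receivables=496
After txn 5 (Dr Equity, Cr Expenses, amount 30): Cash=493 Equity=-463 Expenses=-526 Receivables=496
After txn 6 (Dr Receivables, Cr Expenses, amount 230): Cash=493 Equity=-463 Expenses=-756 Receivables=726
After txn 7 (Dr Equity, Cr Expenses, amount 95): Cash=493 Equity=-368 Expenses=-851 Receivables=726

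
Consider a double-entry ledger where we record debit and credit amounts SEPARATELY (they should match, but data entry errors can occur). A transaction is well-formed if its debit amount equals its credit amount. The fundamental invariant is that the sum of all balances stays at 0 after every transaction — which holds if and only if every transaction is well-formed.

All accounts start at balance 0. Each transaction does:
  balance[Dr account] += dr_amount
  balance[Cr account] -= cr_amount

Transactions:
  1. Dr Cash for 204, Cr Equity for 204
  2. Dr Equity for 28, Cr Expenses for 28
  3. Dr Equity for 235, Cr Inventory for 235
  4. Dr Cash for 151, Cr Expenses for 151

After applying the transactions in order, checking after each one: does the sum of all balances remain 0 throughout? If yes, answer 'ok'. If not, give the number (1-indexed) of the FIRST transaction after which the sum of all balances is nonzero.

Answer: ok

Derivation:
After txn 1: dr=204 cr=204 sum_balances=0
After txn 2: dr=28 cr=28 sum_balances=0
After txn 3: dr=235 cr=235 sum_balances=0
After txn 4: dr=151 cr=151 sum_balances=0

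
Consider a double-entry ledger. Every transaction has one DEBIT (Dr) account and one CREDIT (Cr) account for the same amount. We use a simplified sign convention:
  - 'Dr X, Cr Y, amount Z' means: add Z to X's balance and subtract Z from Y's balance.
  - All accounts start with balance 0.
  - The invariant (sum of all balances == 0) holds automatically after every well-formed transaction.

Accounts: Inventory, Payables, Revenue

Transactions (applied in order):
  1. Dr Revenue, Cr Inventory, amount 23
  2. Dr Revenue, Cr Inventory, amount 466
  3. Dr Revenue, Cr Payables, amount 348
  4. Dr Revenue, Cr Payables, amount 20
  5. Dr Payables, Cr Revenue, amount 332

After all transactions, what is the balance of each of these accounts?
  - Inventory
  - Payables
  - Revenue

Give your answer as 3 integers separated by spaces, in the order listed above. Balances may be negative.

Answer: -489 -36 525

Derivation:
After txn 1 (Dr Revenue, Cr Inventory, amount 23): Inventory=-23 Revenue=23
After txn 2 (Dr Revenue, Cr Inventory, amount 466): Inventory=-489 Revenue=489
After txn 3 (Dr Revenue, Cr Payables, amount 348): Inventory=-489 Payables=-348 Revenue=837
After txn 4 (Dr Revenue, Cr Payables, amount 20): Inventory=-489 Payables=-368 Revenue=857
After txn 5 (Dr Payables, Cr Revenue, amount 332): Inventory=-489 Payables=-36 Revenue=525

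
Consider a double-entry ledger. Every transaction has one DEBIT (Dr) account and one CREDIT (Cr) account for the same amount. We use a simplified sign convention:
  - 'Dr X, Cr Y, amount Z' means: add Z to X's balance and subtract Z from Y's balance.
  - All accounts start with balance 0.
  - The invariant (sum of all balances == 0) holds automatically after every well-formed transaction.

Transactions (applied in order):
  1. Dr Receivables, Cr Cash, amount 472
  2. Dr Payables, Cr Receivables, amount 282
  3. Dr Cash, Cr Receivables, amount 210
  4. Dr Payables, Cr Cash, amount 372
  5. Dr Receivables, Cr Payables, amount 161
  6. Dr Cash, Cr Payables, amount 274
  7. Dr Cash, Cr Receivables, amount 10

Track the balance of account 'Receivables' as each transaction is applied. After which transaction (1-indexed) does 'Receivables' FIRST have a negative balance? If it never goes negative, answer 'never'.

Answer: 3

Derivation:
After txn 1: Receivables=472
After txn 2: Receivables=190
After txn 3: Receivables=-20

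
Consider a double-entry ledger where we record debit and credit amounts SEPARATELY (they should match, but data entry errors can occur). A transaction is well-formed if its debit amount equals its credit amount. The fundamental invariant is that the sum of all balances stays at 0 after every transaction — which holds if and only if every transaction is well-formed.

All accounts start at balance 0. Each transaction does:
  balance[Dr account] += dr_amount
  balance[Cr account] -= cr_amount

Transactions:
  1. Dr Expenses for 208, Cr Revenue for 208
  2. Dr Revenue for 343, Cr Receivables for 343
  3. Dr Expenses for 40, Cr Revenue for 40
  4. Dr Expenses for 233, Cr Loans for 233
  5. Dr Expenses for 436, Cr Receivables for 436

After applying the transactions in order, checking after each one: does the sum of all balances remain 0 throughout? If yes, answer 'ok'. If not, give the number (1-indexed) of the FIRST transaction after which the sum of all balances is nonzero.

Answer: ok

Derivation:
After txn 1: dr=208 cr=208 sum_balances=0
After txn 2: dr=343 cr=343 sum_balances=0
After txn 3: dr=40 cr=40 sum_balances=0
After txn 4: dr=233 cr=233 sum_balances=0
After txn 5: dr=436 cr=436 sum_balances=0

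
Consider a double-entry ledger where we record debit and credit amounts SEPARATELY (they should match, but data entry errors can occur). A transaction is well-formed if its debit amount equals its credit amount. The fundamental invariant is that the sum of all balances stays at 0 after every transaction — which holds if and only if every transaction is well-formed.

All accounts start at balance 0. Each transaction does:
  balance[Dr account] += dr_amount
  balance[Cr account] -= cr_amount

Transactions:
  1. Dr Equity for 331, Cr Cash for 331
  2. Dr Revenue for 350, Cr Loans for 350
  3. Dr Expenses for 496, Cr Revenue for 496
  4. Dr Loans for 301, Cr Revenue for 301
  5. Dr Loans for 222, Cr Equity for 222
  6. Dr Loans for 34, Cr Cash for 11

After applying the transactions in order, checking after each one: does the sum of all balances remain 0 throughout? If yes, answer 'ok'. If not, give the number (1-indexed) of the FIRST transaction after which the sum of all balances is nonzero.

Answer: 6

Derivation:
After txn 1: dr=331 cr=331 sum_balances=0
After txn 2: dr=350 cr=350 sum_balances=0
After txn 3: dr=496 cr=496 sum_balances=0
After txn 4: dr=301 cr=301 sum_balances=0
After txn 5: dr=222 cr=222 sum_balances=0
After txn 6: dr=34 cr=11 sum_balances=23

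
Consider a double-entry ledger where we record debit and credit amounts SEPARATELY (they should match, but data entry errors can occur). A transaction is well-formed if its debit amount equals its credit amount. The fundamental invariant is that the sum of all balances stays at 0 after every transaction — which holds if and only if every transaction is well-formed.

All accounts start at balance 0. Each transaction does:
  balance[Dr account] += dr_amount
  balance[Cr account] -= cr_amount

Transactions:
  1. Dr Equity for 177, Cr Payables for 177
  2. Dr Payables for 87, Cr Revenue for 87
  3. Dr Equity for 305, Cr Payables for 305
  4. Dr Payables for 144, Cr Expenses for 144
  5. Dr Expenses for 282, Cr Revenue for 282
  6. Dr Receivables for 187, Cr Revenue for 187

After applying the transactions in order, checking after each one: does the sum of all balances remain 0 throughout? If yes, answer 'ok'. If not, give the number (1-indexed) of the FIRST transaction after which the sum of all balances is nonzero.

Answer: ok

Derivation:
After txn 1: dr=177 cr=177 sum_balances=0
After txn 2: dr=87 cr=87 sum_balances=0
After txn 3: dr=305 cr=305 sum_balances=0
After txn 4: dr=144 cr=144 sum_balances=0
After txn 5: dr=282 cr=282 sum_balances=0
After txn 6: dr=187 cr=187 sum_balances=0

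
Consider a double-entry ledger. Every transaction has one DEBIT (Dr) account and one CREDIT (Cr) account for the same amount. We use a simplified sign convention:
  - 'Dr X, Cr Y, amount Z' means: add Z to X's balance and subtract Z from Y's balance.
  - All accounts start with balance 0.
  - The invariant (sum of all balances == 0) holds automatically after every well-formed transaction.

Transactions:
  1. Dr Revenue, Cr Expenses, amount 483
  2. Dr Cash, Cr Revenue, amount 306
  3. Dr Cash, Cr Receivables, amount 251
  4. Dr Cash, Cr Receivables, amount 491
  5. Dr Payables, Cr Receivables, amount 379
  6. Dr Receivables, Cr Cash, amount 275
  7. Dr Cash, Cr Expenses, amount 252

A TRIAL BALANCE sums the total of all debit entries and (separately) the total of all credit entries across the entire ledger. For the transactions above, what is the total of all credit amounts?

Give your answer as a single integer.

Txn 1: credit+=483
Txn 2: credit+=306
Txn 3: credit+=251
Txn 4: credit+=491
Txn 5: credit+=379
Txn 6: credit+=275
Txn 7: credit+=252
Total credits = 2437

Answer: 2437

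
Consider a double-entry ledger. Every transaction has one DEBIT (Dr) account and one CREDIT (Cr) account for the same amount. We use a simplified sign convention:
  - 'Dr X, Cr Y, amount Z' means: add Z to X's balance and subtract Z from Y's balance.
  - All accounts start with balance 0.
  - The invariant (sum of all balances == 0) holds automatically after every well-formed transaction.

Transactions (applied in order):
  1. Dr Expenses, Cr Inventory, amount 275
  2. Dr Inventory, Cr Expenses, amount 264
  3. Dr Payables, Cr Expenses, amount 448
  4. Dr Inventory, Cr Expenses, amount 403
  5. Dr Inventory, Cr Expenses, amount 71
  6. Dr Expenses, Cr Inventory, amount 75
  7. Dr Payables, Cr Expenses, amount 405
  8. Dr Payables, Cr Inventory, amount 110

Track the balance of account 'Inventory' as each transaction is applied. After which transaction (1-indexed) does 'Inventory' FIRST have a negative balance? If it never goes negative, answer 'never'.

Answer: 1

Derivation:
After txn 1: Inventory=-275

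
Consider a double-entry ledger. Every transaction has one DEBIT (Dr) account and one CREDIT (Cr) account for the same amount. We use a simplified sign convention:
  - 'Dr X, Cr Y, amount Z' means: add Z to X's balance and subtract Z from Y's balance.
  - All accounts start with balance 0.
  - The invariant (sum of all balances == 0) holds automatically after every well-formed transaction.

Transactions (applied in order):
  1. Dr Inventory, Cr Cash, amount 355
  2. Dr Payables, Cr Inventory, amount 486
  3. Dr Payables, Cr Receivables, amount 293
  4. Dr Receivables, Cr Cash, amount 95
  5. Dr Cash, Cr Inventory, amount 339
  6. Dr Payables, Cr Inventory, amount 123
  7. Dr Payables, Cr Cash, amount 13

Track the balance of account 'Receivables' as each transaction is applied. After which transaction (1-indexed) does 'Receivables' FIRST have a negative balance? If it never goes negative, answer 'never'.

After txn 1: Receivables=0
After txn 2: Receivables=0
After txn 3: Receivables=-293

Answer: 3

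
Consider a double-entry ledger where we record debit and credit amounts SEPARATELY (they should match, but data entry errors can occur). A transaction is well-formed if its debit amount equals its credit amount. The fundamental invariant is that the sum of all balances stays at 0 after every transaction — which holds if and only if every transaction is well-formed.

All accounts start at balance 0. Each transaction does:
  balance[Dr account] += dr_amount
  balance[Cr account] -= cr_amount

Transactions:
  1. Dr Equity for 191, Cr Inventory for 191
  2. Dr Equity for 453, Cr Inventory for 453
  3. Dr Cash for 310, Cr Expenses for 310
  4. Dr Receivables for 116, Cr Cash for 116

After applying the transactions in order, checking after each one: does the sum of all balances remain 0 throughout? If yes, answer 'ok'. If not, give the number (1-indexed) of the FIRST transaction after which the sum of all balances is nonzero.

After txn 1: dr=191 cr=191 sum_balances=0
After txn 2: dr=453 cr=453 sum_balances=0
After txn 3: dr=310 cr=310 sum_balances=0
After txn 4: dr=116 cr=116 sum_balances=0

Answer: ok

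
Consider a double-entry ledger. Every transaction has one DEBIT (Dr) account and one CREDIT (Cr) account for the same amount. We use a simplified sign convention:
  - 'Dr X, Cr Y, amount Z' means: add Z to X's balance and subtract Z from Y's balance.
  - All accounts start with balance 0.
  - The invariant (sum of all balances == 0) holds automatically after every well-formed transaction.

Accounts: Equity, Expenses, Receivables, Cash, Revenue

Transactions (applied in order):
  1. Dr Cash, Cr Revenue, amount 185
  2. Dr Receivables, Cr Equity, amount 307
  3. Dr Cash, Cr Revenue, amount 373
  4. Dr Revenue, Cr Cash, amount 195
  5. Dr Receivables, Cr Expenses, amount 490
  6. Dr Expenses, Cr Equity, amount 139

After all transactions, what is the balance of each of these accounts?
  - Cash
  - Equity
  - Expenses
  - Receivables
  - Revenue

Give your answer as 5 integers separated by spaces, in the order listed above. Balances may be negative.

Answer: 363 -446 -351 797 -363

Derivation:
After txn 1 (Dr Cash, Cr Revenue, amount 185): Cash=185 Revenue=-185
After txn 2 (Dr Receivables, Cr Equity, amount 307): Cash=185 Equity=-307 Receivables=307 Revenue=-185
After txn 3 (Dr Cash, Cr Revenue, amount 373): Cash=558 Equity=-307 Receivables=307 Revenue=-558
After txn 4 (Dr Revenue, Cr Cash, amount 195): Cash=363 Equity=-307 Receivables=307 Revenue=-363
After txn 5 (Dr Receivables, Cr Expenses, amount 490): Cash=363 Equity=-307 Expenses=-490 Receivables=797 Revenue=-363
After txn 6 (Dr Expenses, Cr Equity, amount 139): Cash=363 Equity=-446 Expenses=-351 Receivables=797 Revenue=-363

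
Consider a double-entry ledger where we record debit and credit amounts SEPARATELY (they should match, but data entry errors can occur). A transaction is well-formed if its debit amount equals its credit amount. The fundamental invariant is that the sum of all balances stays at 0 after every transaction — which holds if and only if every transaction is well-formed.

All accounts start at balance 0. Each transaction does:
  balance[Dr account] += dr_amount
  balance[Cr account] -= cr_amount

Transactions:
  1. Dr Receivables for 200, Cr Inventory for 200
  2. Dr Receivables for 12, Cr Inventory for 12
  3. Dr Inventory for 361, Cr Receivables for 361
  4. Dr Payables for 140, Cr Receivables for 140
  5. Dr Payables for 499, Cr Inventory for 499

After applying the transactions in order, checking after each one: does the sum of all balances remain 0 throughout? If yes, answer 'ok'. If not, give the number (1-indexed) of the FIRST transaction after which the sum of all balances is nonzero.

After txn 1: dr=200 cr=200 sum_balances=0
After txn 2: dr=12 cr=12 sum_balances=0
After txn 3: dr=361 cr=361 sum_balances=0
After txn 4: dr=140 cr=140 sum_balances=0
After txn 5: dr=499 cr=499 sum_balances=0

Answer: ok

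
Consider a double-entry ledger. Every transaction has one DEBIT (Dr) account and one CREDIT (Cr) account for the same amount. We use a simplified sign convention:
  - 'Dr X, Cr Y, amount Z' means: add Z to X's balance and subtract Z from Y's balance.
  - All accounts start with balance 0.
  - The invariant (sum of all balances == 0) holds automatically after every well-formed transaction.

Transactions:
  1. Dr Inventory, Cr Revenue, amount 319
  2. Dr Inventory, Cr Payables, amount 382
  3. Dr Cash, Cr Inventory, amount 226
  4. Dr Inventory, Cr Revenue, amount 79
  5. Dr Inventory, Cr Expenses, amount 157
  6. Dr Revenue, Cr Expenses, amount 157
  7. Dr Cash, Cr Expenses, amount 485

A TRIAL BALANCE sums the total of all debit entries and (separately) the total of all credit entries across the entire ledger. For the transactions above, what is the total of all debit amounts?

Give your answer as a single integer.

Answer: 1805

Derivation:
Txn 1: debit+=319
Txn 2: debit+=382
Txn 3: debit+=226
Txn 4: debit+=79
Txn 5: debit+=157
Txn 6: debit+=157
Txn 7: debit+=485
Total debits = 1805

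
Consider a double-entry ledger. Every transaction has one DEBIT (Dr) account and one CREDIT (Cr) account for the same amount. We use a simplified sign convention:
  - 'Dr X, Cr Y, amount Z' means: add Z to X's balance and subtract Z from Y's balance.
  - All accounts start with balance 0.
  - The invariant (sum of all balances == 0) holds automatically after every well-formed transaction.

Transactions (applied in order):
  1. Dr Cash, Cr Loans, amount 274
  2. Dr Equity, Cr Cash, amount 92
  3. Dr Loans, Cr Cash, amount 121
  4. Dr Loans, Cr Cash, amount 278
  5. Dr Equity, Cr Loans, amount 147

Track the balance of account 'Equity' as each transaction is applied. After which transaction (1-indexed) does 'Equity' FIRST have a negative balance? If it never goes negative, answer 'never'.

After txn 1: Equity=0
After txn 2: Equity=92
After txn 3: Equity=92
After txn 4: Equity=92
After txn 5: Equity=239

Answer: never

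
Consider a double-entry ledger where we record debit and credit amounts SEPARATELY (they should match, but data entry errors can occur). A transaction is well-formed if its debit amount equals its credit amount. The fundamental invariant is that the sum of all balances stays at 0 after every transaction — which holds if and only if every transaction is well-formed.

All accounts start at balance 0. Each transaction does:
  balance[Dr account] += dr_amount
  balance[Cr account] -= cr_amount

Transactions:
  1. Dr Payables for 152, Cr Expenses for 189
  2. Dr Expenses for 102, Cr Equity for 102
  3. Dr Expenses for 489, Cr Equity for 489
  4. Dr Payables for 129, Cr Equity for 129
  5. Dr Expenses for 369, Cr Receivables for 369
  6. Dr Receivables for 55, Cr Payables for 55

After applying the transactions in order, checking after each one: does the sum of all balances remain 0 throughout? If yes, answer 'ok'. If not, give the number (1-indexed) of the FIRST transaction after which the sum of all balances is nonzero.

After txn 1: dr=152 cr=189 sum_balances=-37
After txn 2: dr=102 cr=102 sum_balances=-37
After txn 3: dr=489 cr=489 sum_balances=-37
After txn 4: dr=129 cr=129 sum_balances=-37
After txn 5: dr=369 cr=369 sum_balances=-37
After txn 6: dr=55 cr=55 sum_balances=-37

Answer: 1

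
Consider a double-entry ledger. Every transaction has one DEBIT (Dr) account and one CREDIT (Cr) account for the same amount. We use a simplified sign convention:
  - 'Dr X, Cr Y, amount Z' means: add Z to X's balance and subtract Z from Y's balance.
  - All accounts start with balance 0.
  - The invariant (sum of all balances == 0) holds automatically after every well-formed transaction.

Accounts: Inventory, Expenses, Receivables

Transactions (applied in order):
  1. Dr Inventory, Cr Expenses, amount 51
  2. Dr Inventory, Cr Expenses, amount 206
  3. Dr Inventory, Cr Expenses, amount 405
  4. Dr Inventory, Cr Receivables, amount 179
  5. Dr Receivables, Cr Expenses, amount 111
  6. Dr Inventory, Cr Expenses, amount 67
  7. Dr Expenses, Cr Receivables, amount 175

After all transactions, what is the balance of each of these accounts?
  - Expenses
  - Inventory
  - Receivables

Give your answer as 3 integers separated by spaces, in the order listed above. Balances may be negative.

After txn 1 (Dr Inventory, Cr Expenses, amount 51): Expenses=-51 Inventory=51
After txn 2 (Dr Inventory, Cr Expenses, amount 206): Expenses=-257 Inventory=257
After txn 3 (Dr Inventory, Cr Expenses, amount 405): Expenses=-662 Inventory=662
After txn 4 (Dr Inventory, Cr Receivables, amount 179): Expenses=-662 Inventory=841 Receivables=-179
After txn 5 (Dr Receivables, Cr Expenses, amount 111): Expenses=-773 Inventory=841 Receivables=-68
After txn 6 (Dr Inventory, Cr Expenses, amount 67): Expenses=-840 Inventory=908 Receivables=-68
After txn 7 (Dr Expenses, Cr Receivables, amount 175): Expenses=-665 Inventory=908 Receivables=-243

Answer: -665 908 -243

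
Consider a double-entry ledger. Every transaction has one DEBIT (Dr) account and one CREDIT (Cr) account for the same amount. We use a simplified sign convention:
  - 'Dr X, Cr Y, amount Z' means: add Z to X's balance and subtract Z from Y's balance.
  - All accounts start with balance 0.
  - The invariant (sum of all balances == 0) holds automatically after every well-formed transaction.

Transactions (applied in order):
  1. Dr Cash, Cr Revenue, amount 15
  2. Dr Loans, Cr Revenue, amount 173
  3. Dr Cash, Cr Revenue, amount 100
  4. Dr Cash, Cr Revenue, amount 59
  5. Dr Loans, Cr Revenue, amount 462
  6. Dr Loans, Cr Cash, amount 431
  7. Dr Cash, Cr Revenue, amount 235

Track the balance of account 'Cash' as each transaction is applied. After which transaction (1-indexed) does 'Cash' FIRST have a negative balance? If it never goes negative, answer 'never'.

After txn 1: Cash=15
After txn 2: Cash=15
After txn 3: Cash=115
After txn 4: Cash=174
After txn 5: Cash=174
After txn 6: Cash=-257

Answer: 6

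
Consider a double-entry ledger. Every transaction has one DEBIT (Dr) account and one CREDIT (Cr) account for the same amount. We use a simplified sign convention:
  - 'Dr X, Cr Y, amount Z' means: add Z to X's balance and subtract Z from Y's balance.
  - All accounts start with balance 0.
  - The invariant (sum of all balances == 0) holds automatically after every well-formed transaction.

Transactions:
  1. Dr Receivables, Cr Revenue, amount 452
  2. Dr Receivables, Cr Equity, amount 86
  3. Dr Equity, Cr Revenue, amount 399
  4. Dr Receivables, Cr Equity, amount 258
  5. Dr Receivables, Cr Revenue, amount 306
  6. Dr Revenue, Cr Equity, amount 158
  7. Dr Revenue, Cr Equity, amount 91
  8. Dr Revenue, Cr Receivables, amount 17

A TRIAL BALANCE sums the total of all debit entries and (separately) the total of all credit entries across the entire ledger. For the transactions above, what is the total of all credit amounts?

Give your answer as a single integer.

Answer: 1767

Derivation:
Txn 1: credit+=452
Txn 2: credit+=86
Txn 3: credit+=399
Txn 4: credit+=258
Txn 5: credit+=306
Txn 6: credit+=158
Txn 7: credit+=91
Txn 8: credit+=17
Total credits = 1767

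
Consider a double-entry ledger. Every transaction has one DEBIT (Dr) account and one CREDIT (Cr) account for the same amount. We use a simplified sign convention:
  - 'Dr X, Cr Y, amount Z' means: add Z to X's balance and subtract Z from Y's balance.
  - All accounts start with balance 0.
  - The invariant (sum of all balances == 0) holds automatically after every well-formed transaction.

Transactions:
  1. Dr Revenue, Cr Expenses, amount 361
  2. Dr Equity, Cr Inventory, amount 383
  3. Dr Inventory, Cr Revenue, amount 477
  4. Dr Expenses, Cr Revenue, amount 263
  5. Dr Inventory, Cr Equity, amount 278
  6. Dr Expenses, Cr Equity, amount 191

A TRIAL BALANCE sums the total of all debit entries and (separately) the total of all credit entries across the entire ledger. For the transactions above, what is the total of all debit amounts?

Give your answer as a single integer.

Answer: 1953

Derivation:
Txn 1: debit+=361
Txn 2: debit+=383
Txn 3: debit+=477
Txn 4: debit+=263
Txn 5: debit+=278
Txn 6: debit+=191
Total debits = 1953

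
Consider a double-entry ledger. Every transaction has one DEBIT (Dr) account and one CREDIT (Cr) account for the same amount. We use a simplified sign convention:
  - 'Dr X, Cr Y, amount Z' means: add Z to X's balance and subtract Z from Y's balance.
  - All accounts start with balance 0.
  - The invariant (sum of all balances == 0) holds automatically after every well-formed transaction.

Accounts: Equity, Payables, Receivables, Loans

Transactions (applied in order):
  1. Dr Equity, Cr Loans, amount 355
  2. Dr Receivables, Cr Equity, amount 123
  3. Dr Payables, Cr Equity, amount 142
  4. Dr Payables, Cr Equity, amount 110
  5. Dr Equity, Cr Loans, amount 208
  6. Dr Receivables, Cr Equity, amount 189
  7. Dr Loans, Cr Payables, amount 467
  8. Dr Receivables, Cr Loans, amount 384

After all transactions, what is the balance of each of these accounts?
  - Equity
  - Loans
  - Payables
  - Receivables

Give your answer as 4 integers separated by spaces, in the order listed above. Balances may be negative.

After txn 1 (Dr Equity, Cr Loans, amount 355): Equity=355 Loans=-355
After txn 2 (Dr Receivables, Cr Equity, amount 123): Equity=232 Loans=-355 Receivables=123
After txn 3 (Dr Payables, Cr Equity, amount 142): Equity=90 Loans=-355 Payables=142 Receivables=123
After txn 4 (Dr Payables, Cr Equity, amount 110): Equity=-20 Loans=-355 Payables=252 Receivables=123
After txn 5 (Dr Equity, Cr Loans, amount 208): Equity=188 Loans=-563 Payables=252 Receivables=123
After txn 6 (Dr Receivables, Cr Equity, amount 189): Equity=-1 Loans=-563 Payables=252 Receivables=312
After txn 7 (Dr Loans, Cr Payables, amount 467): Equity=-1 Loans=-96 Payables=-215 Receivables=312
After txn 8 (Dr Receivables, Cr Loans, amount 384): Equity=-1 Loans=-480 Payables=-215 Receivables=696

Answer: -1 -480 -215 696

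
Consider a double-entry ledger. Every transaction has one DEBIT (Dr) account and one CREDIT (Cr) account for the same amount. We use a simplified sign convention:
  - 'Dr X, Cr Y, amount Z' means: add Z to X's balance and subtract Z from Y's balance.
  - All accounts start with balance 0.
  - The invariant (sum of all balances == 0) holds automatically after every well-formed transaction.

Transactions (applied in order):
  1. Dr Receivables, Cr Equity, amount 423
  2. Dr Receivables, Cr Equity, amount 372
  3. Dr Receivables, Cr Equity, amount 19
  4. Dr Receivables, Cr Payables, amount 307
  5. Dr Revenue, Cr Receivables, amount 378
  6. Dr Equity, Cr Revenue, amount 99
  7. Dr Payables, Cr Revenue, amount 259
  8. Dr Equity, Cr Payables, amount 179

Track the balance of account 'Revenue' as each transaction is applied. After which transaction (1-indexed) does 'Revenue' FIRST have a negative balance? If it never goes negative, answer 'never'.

After txn 1: Revenue=0
After txn 2: Revenue=0
After txn 3: Revenue=0
After txn 4: Revenue=0
After txn 5: Revenue=378
After txn 6: Revenue=279
After txn 7: Revenue=20
After txn 8: Revenue=20

Answer: never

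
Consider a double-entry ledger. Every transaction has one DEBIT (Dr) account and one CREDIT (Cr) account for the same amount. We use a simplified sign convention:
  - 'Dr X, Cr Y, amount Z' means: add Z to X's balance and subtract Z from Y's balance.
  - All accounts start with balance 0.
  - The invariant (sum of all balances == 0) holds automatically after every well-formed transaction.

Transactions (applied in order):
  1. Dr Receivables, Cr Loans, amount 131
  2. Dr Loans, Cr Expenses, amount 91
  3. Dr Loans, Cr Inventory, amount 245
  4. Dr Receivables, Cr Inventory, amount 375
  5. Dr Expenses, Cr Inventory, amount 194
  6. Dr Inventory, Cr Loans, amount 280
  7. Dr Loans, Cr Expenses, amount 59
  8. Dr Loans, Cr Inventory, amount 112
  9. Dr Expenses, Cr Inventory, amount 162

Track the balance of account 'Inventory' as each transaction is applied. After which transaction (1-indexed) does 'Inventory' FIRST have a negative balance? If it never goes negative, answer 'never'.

Answer: 3

Derivation:
After txn 1: Inventory=0
After txn 2: Inventory=0
After txn 3: Inventory=-245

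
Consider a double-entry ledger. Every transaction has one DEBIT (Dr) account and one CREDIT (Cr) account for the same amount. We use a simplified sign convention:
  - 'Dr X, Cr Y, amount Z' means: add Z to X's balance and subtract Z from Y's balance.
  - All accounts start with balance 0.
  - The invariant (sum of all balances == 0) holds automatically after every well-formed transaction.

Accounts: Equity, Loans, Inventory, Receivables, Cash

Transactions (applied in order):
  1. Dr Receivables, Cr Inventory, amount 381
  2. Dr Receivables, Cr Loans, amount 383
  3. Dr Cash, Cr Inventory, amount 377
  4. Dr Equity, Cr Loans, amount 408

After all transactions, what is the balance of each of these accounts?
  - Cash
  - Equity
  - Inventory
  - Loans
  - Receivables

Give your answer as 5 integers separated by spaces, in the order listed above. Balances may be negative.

Answer: 377 408 -758 -791 764

Derivation:
After txn 1 (Dr Receivables, Cr Inventory, amount 381): Inventory=-381 Receivables=381
After txn 2 (Dr Receivables, Cr Loans, amount 383): Inventory=-381 Loans=-383 Receivables=764
After txn 3 (Dr Cash, Cr Inventory, amount 377): Cash=377 Inventory=-758 Loans=-383 Receivables=764
After txn 4 (Dr Equity, Cr Loans, amount 408): Cash=377 Equity=408 Inventory=-758 Loans=-791 Receivables=764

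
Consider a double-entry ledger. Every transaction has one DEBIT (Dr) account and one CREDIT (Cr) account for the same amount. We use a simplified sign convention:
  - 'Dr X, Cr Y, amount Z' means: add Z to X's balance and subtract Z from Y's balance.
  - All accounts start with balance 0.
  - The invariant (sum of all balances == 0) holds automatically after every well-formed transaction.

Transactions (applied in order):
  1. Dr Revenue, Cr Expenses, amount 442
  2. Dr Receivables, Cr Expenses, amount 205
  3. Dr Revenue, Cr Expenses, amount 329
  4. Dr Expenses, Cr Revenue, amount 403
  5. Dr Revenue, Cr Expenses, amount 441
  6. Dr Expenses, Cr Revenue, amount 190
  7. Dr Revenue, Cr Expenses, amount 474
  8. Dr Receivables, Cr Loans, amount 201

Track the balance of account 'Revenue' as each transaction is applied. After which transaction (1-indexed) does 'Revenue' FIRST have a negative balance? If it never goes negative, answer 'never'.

After txn 1: Revenue=442
After txn 2: Revenue=442
After txn 3: Revenue=771
After txn 4: Revenue=368
After txn 5: Revenue=809
After txn 6: Revenue=619
After txn 7: Revenue=1093
After txn 8: Revenue=1093

Answer: never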